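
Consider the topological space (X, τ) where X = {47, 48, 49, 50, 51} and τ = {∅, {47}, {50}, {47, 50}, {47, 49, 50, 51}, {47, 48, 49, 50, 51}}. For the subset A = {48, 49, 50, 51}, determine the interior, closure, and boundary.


int(A) = {50}, cl(A) = {48, 49, 50, 51}, ∂A = {48, 49, 51}.

Closed sets in (X, τ) are complements of opens:
  closed(X, τ) = {∅, {48}, {48, 49, 51}, {47, 48, 49, 51}, {48, 49, 50, 51}, {47, 48, 49, 50, 51}}.
int(A) = ⋃ {U ∈ τ : U ⊆ A}. Opens contained in A: ∅, {50}.
Taking the union of these: int(A) = {50}.
cl(A) = ⋂ {C closed : A ⊆ C}. Closed sets containing A: {48, 49, 50, 51}, {47, 48, 49, 50, 51}.
Intersecting these: cl(A) = {48, 49, 50, 51}.
∂A = cl(A) ∖ int(A) = {48, 49, 50, 51} ∖ {50} = {48, 49, 51}.


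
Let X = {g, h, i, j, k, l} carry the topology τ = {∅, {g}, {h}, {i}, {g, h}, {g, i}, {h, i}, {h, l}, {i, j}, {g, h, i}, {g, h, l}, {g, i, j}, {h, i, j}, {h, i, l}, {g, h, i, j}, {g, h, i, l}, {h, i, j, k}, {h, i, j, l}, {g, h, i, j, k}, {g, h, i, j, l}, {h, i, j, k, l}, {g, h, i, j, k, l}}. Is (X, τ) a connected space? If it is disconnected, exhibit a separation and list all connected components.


(X, τ) is disconnected; components = [{g}, {h, i, j, k, l}].

Find clopen sets (U ∈ τ with X ∖ U ∈ τ):
  U = ∅, X ∖ U = {g, h, i, j, k, l} — both open, so U is clopen.
  U = {g}, X ∖ U = {h, i, j, k, l} — both open, so U is clopen.
  U = {h, i, j, k, l}, X ∖ U = {g} — both open, so U is clopen.
  U = {g, h, i, j, k, l}, X ∖ U = ∅ — both open, so U is clopen.
Nontrivial clopen(s) exist: e.g. {h, i, j, k, l}. So (X, τ) is disconnected.
Compute connected components by grouping points that agree on all clopens:
  component: {g}
  component: {h, i, j, k, l}


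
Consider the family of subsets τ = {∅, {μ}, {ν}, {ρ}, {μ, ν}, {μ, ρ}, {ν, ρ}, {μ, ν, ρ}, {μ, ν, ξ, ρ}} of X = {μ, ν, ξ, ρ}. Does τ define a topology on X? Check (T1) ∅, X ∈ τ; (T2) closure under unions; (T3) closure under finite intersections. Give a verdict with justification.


τ IS a topology on X.

Axiom (T1): ∅ ∈ τ? Yes; X ∈ τ? Yes.
Axiom (T2/T3): check pairwise unions and intersections of members of τ.
All pairwise intersections and unions checked — each lies in τ. Therefore τ satisfies (T1), (T2), (T3): it IS a topology on X.


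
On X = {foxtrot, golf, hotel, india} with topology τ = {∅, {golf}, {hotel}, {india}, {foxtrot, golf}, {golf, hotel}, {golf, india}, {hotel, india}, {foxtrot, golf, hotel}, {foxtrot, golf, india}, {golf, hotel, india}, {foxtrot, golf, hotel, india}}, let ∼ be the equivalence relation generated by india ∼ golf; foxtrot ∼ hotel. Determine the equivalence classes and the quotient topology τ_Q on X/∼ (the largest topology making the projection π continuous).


X/∼ = {[foxtrot=hotel], [golf=india]}; |τ_Q| = 3.

Equivalence classes: [foxtrot=hotel], [golf=india].
Quotient map π: X → X/∼ sends foxtrot ↦ [foxtrot=hotel], golf ↦ [golf=india], hotel ↦ [foxtrot=hotel], india ↦ [golf=india].
For each subset V ⊆ X/∼, compute π^{-1}(V) ⊆ X and check whether π^{-1}(V) ∈ τ. V is open in τ_Q iff π^{-1}(V) ∈ τ.
  V = {}: π^{-1}(V) = ∅ ∈ τ ✓.
  V = {[foxtrot=hotel]}: π^{-1}(V) = {foxtrot, hotel} ∉ τ ✗.
  V = {[golf=india]}: π^{-1}(V) = {golf, india} ∈ τ ✓.
  V = {[foxtrot=hotel], [golf=india]}: π^{-1}(V) = {foxtrot, golf, hotel, india} ∈ τ ✓.
Open sets in the quotient: τ_Q = {{}, {[golf=india]}, {[foxtrot=hotel], [golf=india]}} (3 elements).


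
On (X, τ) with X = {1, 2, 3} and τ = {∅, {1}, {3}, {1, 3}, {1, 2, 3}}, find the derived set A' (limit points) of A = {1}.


A' = {2}

For each x ∈ X, list the open sets U ∈ τ with x ∈ U, then check whether U ∩ (A ∖ {x}) ≠ ∅ for every such U.
  x = 1: open {1} ∋ x has {1} ∩ (A ∖ {1}) = ∅, so x is NOT a limit point.
  x = 2: opens ∋ x are {1, 2, 3}; each meets A ∖ {2}, so x IS a limit point.
  x = 3: open {3} ∋ x has {3} ∩ (A ∖ {3}) = ∅, so x is NOT a limit point.
Collecting: A' = {2}.


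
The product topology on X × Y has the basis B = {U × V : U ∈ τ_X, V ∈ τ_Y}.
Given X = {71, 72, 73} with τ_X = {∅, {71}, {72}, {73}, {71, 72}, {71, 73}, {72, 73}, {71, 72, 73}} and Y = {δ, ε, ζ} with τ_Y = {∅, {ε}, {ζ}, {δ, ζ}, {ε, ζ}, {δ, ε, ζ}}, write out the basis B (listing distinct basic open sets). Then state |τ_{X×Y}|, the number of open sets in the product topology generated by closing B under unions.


Basis B = {∅ × ∅, {71} × {ε}, {71} × {ζ}, {72} × {ε}, {72} × {ζ}, {73} × {ε}, {73} × {ζ}, {71} × {δ, ζ}, {71} × {ε, ζ}, {71, 72} × {ε}, {71, 73} × {ε}, {71, 72} × {ζ}, {71, 73} × {ζ}, {72} × {δ, ζ}, {72} × {ε, ζ}, {72, 73} × {ε}, {72, 73} × {ζ}, {73} × {δ, ζ}, {73} × {ε, ζ}, {71} × {δ, ε, ζ}, {71, 72, 73} × {ε}, {71, 72, 73} × {ζ}, {72} × {δ, ε, ζ}, {73} × {δ, ε, ζ}, {71, 72} × {δ, ζ}, {71, 73} × {δ, ζ}, {71, 72} × {ε, ζ}, {71, 73} × {ε, ζ}, {72, 73} × {δ, ζ}, {72, 73} × {ε, ζ}, {71, 72} × {δ, ε, ζ}, {71, 73} × {δ, ε, ζ}, {71, 72, 73} × {δ, ζ}, {71, 72, 73} × {ε, ζ}, {72, 73} × {δ, ε, ζ}, {71, 72, 73} × {δ, ε, ζ}}; |τ_{X×Y}| = 216.

Enumerate products U × V with U ∈ τ_X, V ∈ τ_Y (deduplicated):
  ∅ × ∅ = {} (∅)
  {71} × {ε} = {(71,ε)}
  {71} × {ζ} = {(71,ζ)}
  {72} × {ε} = {(72,ε)}
  {72} × {ζ} = {(72,ζ)}
  {73} × {ε} = {(73,ε)}
  {73} × {ζ} = {(73,ζ)}
  {71} × {δ, ζ} = {(71,δ), (71,ζ)}
  {71} × {ε, ζ} = {(71,ε), (71,ζ)}
  {71, 72} × {ε} = {(71,ε), (72,ε)}
  {71, 73} × {ε} = {(71,ε), (73,ε)}
  {71, 72} × {ζ} = {(71,ζ), (72,ζ)}
  {71, 73} × {ζ} = {(71,ζ), (73,ζ)}
  {72} × {δ, ζ} = {(72,δ), (72,ζ)}
  {72} × {ε, ζ} = {(72,ε), (72,ζ)}
  {72, 73} × {ε} = {(72,ε), (73,ε)}
  {72, 73} × {ζ} = {(72,ζ), (73,ζ)}
  {73} × {δ, ζ} = {(73,δ), (73,ζ)}
  {73} × {ε, ζ} = {(73,ε), (73,ζ)}
  {71} × {δ, ε, ζ} = {(71,δ), (71,ε), (71,ζ)}
  {71, 72, 73} × {ε} = {(71,ε), (72,ε), (73,ε)}
  {71, 72, 73} × {ζ} = {(71,ζ), (72,ζ), (73,ζ)}
  {72} × {δ, ε, ζ} = {(72,δ), (72,ε), (72,ζ)}
  {73} × {δ, ε, ζ} = {(73,δ), (73,ε), (73,ζ)}
  {71, 72} × {δ, ζ} = {(71,δ), (71,ζ), (72,δ), (72,ζ)}
  {71, 73} × {δ, ζ} = {(71,δ), (71,ζ), (73,δ), (73,ζ)}
  {71, 72} × {ε, ζ} = {(71,ε), (71,ζ), (72,ε), (72,ζ)}
  {71, 73} × {ε, ζ} = {(71,ε), (71,ζ), (73,ε), (73,ζ)}
  {72, 73} × {δ, ζ} = {(72,δ), (72,ζ), (73,δ), (73,ζ)}
  {72, 73} × {ε, ζ} = {(72,ε), (72,ζ), (73,ε), (73,ζ)}
  {71, 72} × {δ, ε, ζ} = {(71,δ), (71,ε), (71,ζ), (72,δ), (72,ε), (72,ζ)}
  {71, 73} × {δ, ε, ζ} = {(71,δ), (71,ε), (71,ζ), (73,δ), (73,ε), (73,ζ)}
  {71, 72, 73} × {δ, ζ} = {(71,δ), (71,ζ), (72,δ), (72,ζ), (73,δ), (73,ζ)}
  {71, 72, 73} × {ε, ζ} = {(71,ε), (71,ζ), (72,ε), (72,ζ), (73,ε), (73,ζ)}
  {72, 73} × {δ, ε, ζ} = {(72,δ), (72,ε), (72,ζ), (73,δ), (73,ε), (73,ζ)}
  {71, 72, 73} × {δ, ε, ζ} = {(71,δ), (71,ε), (71,ζ), (72,δ), (72,ε), (72,ζ), (73,δ), (73,ε), (73,ζ)}
These 36 distinct sets form the basis B.
Close under arbitrary unions to get τ_{X×Y}; counting gives |τ_{X×Y}| = 216.


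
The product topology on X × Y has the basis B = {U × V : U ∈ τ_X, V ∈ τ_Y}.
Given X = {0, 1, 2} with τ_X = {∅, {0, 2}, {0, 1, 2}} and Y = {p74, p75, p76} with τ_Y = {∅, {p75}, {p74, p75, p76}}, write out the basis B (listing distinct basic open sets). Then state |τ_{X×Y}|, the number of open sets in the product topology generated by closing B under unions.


Basis B = {∅ × ∅, {0, 2} × {p75}, {0, 1, 2} × {p75}, {0, 2} × {p74, p75, p76}, {0, 1, 2} × {p74, p75, p76}}; |τ_{X×Y}| = 6.

Enumerate products U × V with U ∈ τ_X, V ∈ τ_Y (deduplicated):
  ∅ × ∅ = {} (∅)
  {0, 2} × {p75} = {(0,p75), (2,p75)}
  {0, 1, 2} × {p75} = {(0,p75), (1,p75), (2,p75)}
  {0, 2} × {p74, p75, p76} = {(0,p74), (0,p75), (0,p76), (2,p74), (2,p75), (2,p76)}
  {0, 1, 2} × {p74, p75, p76} = {(0,p74), (0,p75), (0,p76), (1,p74), (1,p75), (1,p76), (2,p74), (2,p75), (2,p76)}
These 5 distinct sets form the basis B.
Close under arbitrary unions to get τ_{X×Y}; counting gives |τ_{X×Y}| = 6.


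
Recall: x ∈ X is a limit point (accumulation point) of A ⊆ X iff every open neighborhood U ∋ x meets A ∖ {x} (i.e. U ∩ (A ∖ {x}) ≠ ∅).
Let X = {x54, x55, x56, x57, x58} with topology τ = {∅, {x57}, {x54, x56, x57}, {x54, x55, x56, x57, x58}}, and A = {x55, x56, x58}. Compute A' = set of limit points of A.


A' = {x54, x55, x58}

For each x ∈ X, list the open sets U ∈ τ with x ∈ U, then check whether U ∩ (A ∖ {x}) ≠ ∅ for every such U.
  x = x54: opens ∋ x are {x54, x56, x57}, {x54, x55, x56, x57, x58}; each meets A ∖ {x54}, so x IS a limit point.
  x = x55: opens ∋ x are {x54, x55, x56, x57, x58}; each meets A ∖ {x55}, so x IS a limit point.
  x = x56: open {x54, x56, x57} ∋ x has {x54, x56, x57} ∩ (A ∖ {x56}) = ∅, so x is NOT a limit point.
  x = x57: open {x57} ∋ x has {x57} ∩ (A ∖ {x57}) = ∅, so x is NOT a limit point.
  x = x58: opens ∋ x are {x54, x55, x56, x57, x58}; each meets A ∖ {x58}, so x IS a limit point.
Collecting: A' = {x54, x55, x58}.


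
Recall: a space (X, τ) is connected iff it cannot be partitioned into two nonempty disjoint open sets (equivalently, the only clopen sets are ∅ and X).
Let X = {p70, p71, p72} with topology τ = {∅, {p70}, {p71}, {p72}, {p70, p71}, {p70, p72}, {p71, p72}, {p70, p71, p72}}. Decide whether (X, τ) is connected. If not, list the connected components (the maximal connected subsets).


(X, τ) is disconnected; components = [{p70}, {p71}, {p72}].

Find clopen sets (U ∈ τ with X ∖ U ∈ τ):
  U = ∅, X ∖ U = {p70, p71, p72} — both open, so U is clopen.
  U = {p70}, X ∖ U = {p71, p72} — both open, so U is clopen.
  U = {p71}, X ∖ U = {p70, p72} — both open, so U is clopen.
  U = {p72}, X ∖ U = {p70, p71} — both open, so U is clopen.
  U = {p70, p71}, X ∖ U = {p72} — both open, so U is clopen.
  U = {p70, p72}, X ∖ U = {p71} — both open, so U is clopen.
  U = {p71, p72}, X ∖ U = {p70} — both open, so U is clopen.
  U = {p70, p71, p72}, X ∖ U = ∅ — both open, so U is clopen.
Nontrivial clopen(s) exist: e.g. {p72}. So (X, τ) is disconnected.
Compute connected components by grouping points that agree on all clopens:
  component: {p70}
  component: {p71}
  component: {p72}


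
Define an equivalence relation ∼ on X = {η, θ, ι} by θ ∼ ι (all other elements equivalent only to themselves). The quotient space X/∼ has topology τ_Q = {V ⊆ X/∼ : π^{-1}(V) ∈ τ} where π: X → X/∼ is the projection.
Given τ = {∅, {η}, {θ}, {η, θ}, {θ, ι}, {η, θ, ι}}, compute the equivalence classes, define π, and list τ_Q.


X/∼ = {[η], [θ=ι]}; |τ_Q| = 4.

Equivalence classes: [η], [θ=ι].
Quotient map π: X → X/∼ sends η ↦ [η], θ ↦ [θ=ι], ι ↦ [θ=ι].
For each subset V ⊆ X/∼, compute π^{-1}(V) ⊆ X and check whether π^{-1}(V) ∈ τ. V is open in τ_Q iff π^{-1}(V) ∈ τ.
  V = {}: π^{-1}(V) = ∅ ∈ τ ✓.
  V = {[η]}: π^{-1}(V) = {η} ∈ τ ✓.
  V = {[θ=ι]}: π^{-1}(V) = {θ, ι} ∈ τ ✓.
  V = {[η], [θ=ι]}: π^{-1}(V) = {η, θ, ι} ∈ τ ✓.
Open sets in the quotient: τ_Q = {{}, {[η]}, {[θ=ι]}, {[η], [θ=ι]}} (4 elements).


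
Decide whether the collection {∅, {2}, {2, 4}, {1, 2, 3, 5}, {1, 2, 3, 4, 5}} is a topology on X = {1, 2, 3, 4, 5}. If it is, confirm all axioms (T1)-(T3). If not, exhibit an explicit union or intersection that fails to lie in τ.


τ IS a topology on X.

Axiom (T1): ∅ ∈ τ? Yes; X ∈ τ? Yes.
Axiom (T2/T3): check pairwise unions and intersections of members of τ.
All pairwise intersections and unions checked — each lies in τ. Therefore τ satisfies (T1), (T2), (T3): it IS a topology on X.


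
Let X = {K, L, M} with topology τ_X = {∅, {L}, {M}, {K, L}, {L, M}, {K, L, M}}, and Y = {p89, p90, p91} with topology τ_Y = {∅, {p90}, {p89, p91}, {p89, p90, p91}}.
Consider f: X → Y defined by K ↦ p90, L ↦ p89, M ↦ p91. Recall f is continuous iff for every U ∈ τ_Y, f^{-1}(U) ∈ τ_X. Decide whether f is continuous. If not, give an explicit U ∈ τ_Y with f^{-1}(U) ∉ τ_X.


f is NOT continuous.

Compute f^{-1}(U) for each U ∈ τ_Y:
  U = ∅: f^{-1}(U) = ∅ ∈ τ_X ✓.
  U = {p90}: f^{-1}(U) = {K} ∉ τ_X ✗.
  U = {p89, p91}: f^{-1}(U) = {L, M} ∈ τ_X ✓.
  U = {p89, p90, p91}: f^{-1}(U) = {K, L, M} ∈ τ_X ✓.
Found U = {p90} with f^{-1}(U) = {K} not in τ_X. Therefore f is NOT continuous.


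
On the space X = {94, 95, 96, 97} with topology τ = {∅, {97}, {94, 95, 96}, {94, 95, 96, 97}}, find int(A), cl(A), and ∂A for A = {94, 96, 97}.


int(A) = {97}, cl(A) = {94, 95, 96, 97}, ∂A = {94, 95, 96}.

Closed sets in (X, τ) are complements of opens:
  closed(X, τ) = {∅, {97}, {94, 95, 96}, {94, 95, 96, 97}}.
int(A) = ⋃ {U ∈ τ : U ⊆ A}. Opens contained in A: ∅, {97}.
Taking the union of these: int(A) = {97}.
cl(A) = ⋂ {C closed : A ⊆ C}. Closed sets containing A: {94, 95, 96, 97}.
Intersecting these: cl(A) = {94, 95, 96, 97}.
∂A = cl(A) ∖ int(A) = {94, 95, 96, 97} ∖ {97} = {94, 95, 96}.


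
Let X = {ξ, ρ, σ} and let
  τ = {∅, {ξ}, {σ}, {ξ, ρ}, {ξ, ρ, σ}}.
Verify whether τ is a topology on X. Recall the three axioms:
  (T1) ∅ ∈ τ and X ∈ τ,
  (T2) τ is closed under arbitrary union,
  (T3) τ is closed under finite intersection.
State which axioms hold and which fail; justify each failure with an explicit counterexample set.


τ is NOT a topology on X.

Axiom (T1): ∅ ∈ τ? Yes; X ∈ τ? Yes.
Axiom (T2/T3): check pairwise unions and intersections of members of τ.
Counterexample for (T2): {ξ} ∪ {σ} = {ξ, σ} ∉ τ. Therefore τ is NOT a topology.


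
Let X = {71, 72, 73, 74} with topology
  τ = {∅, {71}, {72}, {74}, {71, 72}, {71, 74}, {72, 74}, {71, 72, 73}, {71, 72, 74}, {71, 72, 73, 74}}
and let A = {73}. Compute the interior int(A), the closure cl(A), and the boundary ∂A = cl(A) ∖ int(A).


int(A) = ∅, cl(A) = {73}, ∂A = {73}.

Closed sets in (X, τ) are complements of opens:
  closed(X, τ) = {∅, {73}, {74}, {71, 73}, {72, 73}, {73, 74}, {71, 72, 73}, {71, 73, 74}, {72, 73, 74}, {71, 72, 73, 74}}.
int(A) = ⋃ {U ∈ τ : U ⊆ A}. Opens contained in A: ∅.
Taking the union of these: int(A) = ∅.
cl(A) = ⋂ {C closed : A ⊆ C}. Closed sets containing A: {73}, {71, 73}, {72, 73}, {73, 74}, {71, 72, 73}, {71, 73, 74}, {72, 73, 74}, {71, 72, 73, 74}.
Intersecting these: cl(A) = {73}.
∂A = cl(A) ∖ int(A) = {73} ∖ ∅ = {73}.


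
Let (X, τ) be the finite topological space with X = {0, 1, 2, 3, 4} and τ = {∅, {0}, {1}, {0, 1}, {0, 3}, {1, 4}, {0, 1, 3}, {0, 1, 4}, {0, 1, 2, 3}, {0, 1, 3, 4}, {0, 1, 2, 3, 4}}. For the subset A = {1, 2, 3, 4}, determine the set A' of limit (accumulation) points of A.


A' = {2, 4}

For each x ∈ X, list the open sets U ∈ τ with x ∈ U, then check whether U ∩ (A ∖ {x}) ≠ ∅ for every such U.
  x = 0: open {0} ∋ x has {0} ∩ (A ∖ {0}) = ∅, so x is NOT a limit point.
  x = 1: open {1} ∋ x has {1} ∩ (A ∖ {1}) = ∅, so x is NOT a limit point.
  x = 2: opens ∋ x are {0, 1, 2, 3}, {0, 1, 2, 3, 4}; each meets A ∖ {2}, so x IS a limit point.
  x = 3: open {0, 3} ∋ x has {0, 3} ∩ (A ∖ {3}) = ∅, so x is NOT a limit point.
  x = 4: opens ∋ x are {1, 4}, {0, 1, 4}, {0, 1, 3, 4}, {0, 1, 2, 3, 4}; each meets A ∖ {4}, so x IS a limit point.
Collecting: A' = {2, 4}.


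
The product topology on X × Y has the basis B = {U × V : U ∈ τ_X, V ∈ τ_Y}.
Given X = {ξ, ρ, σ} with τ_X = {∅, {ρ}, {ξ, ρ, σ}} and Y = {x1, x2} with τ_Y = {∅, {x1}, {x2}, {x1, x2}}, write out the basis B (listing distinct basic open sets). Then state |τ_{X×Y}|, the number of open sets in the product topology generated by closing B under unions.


Basis B = {∅ × ∅, {ρ} × {x1}, {ρ} × {x2}, {ρ} × {x1, x2}, {ξ, ρ, σ} × {x1}, {ξ, ρ, σ} × {x2}, {ξ, ρ, σ} × {x1, x2}}; |τ_{X×Y}| = 9.

Enumerate products U × V with U ∈ τ_X, V ∈ τ_Y (deduplicated):
  ∅ × ∅ = {} (∅)
  {ρ} × {x1} = {(ρ,x1)}
  {ρ} × {x2} = {(ρ,x2)}
  {ρ} × {x1, x2} = {(ρ,x1), (ρ,x2)}
  {ξ, ρ, σ} × {x1} = {(ξ,x1), (ρ,x1), (σ,x1)}
  {ξ, ρ, σ} × {x2} = {(ξ,x2), (ρ,x2), (σ,x2)}
  {ξ, ρ, σ} × {x1, x2} = {(ξ,x1), (ξ,x2), (ρ,x1), (ρ,x2), (σ,x1), (σ,x2)}
These 7 distinct sets form the basis B.
Close under arbitrary unions to get τ_{X×Y}; counting gives |τ_{X×Y}| = 9.


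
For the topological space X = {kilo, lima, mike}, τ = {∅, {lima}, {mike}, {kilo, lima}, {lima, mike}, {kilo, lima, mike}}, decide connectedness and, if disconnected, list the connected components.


(X, τ) is disconnected; components = [{mike}, {kilo, lima}].

Find clopen sets (U ∈ τ with X ∖ U ∈ τ):
  U = ∅, X ∖ U = {kilo, lima, mike} — both open, so U is clopen.
  U = {mike}, X ∖ U = {kilo, lima} — both open, so U is clopen.
  U = {kilo, lima}, X ∖ U = {mike} — both open, so U is clopen.
  U = {kilo, lima, mike}, X ∖ U = ∅ — both open, so U is clopen.
Nontrivial clopen(s) exist: e.g. {mike}. So (X, τ) is disconnected.
Compute connected components by grouping points that agree on all clopens:
  component: {mike}
  component: {kilo, lima}


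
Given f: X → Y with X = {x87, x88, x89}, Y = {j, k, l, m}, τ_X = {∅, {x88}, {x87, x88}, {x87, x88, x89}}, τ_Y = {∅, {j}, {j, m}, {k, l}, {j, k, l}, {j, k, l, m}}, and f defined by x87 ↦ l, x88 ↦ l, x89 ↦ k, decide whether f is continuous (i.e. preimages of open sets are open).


f IS continuous.

Compute f^{-1}(U) for each U ∈ τ_Y:
  U = ∅: f^{-1}(U) = ∅ ∈ τ_X ✓.
  U = {j}: f^{-1}(U) = ∅ ∈ τ_X ✓.
  U = {j, m}: f^{-1}(U) = ∅ ∈ τ_X ✓.
  U = {k, l}: f^{-1}(U) = {x87, x88, x89} ∈ τ_X ✓.
  U = {j, k, l}: f^{-1}(U) = {x87, x88, x89} ∈ τ_X ✓.
  U = {j, k, l, m}: f^{-1}(U) = {x87, x88, x89} ∈ τ_X ✓.
Every preimage lies in τ_X, so f IS continuous.


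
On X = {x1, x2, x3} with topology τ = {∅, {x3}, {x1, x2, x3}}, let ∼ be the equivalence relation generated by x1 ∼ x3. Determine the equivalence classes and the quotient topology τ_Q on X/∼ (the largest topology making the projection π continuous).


X/∼ = {[x1=x3], [x2]}; |τ_Q| = 2.

Equivalence classes: [x1=x3], [x2].
Quotient map π: X → X/∼ sends x1 ↦ [x1=x3], x2 ↦ [x2], x3 ↦ [x1=x3].
For each subset V ⊆ X/∼, compute π^{-1}(V) ⊆ X and check whether π^{-1}(V) ∈ τ. V is open in τ_Q iff π^{-1}(V) ∈ τ.
  V = {}: π^{-1}(V) = ∅ ∈ τ ✓.
  V = {[x1=x3]}: π^{-1}(V) = {x1, x3} ∉ τ ✗.
  V = {[x2]}: π^{-1}(V) = {x2} ∉ τ ✗.
  V = {[x1=x3], [x2]}: π^{-1}(V) = {x1, x2, x3} ∈ τ ✓.
Open sets in the quotient: τ_Q = {{}, {[x1=x3], [x2]}} (2 elements).


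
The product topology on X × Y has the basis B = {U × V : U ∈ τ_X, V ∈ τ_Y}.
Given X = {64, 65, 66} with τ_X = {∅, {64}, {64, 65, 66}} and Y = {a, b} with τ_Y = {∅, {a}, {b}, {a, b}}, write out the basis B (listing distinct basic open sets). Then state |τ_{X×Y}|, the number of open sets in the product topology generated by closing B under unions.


Basis B = {∅ × ∅, {64} × {a}, {64} × {b}, {64} × {a, b}, {64, 65, 66} × {a}, {64, 65, 66} × {b}, {64, 65, 66} × {a, b}}; |τ_{X×Y}| = 9.

Enumerate products U × V with U ∈ τ_X, V ∈ τ_Y (deduplicated):
  ∅ × ∅ = {} (∅)
  {64} × {a} = {(64,a)}
  {64} × {b} = {(64,b)}
  {64} × {a, b} = {(64,a), (64,b)}
  {64, 65, 66} × {a} = {(64,a), (65,a), (66,a)}
  {64, 65, 66} × {b} = {(64,b), (65,b), (66,b)}
  {64, 65, 66} × {a, b} = {(64,a), (64,b), (65,a), (65,b), (66,a), (66,b)}
These 7 distinct sets form the basis B.
Close under arbitrary unions to get τ_{X×Y}; counting gives |τ_{X×Y}| = 9.


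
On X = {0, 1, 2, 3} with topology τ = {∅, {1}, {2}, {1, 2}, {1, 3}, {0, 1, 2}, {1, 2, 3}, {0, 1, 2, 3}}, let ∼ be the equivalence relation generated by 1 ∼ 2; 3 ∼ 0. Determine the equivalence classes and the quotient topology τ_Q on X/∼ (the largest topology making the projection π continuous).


X/∼ = {[0=3], [1=2]}; |τ_Q| = 3.

Equivalence classes: [0=3], [1=2].
Quotient map π: X → X/∼ sends 0 ↦ [0=3], 1 ↦ [1=2], 2 ↦ [1=2], 3 ↦ [0=3].
For each subset V ⊆ X/∼, compute π^{-1}(V) ⊆ X and check whether π^{-1}(V) ∈ τ. V is open in τ_Q iff π^{-1}(V) ∈ τ.
  V = {}: π^{-1}(V) = ∅ ∈ τ ✓.
  V = {[0=3]}: π^{-1}(V) = {0, 3} ∉ τ ✗.
  V = {[1=2]}: π^{-1}(V) = {1, 2} ∈ τ ✓.
  V = {[0=3], [1=2]}: π^{-1}(V) = {0, 1, 2, 3} ∈ τ ✓.
Open sets in the quotient: τ_Q = {{}, {[1=2]}, {[0=3], [1=2]}} (3 elements).


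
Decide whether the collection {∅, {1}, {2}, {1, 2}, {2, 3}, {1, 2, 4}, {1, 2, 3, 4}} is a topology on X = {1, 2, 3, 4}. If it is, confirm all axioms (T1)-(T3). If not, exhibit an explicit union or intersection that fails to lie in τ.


τ is NOT a topology on X.

Axiom (T1): ∅ ∈ τ? Yes; X ∈ τ? Yes.
Axiom (T2/T3): check pairwise unions and intersections of members of τ.
Counterexample for (T2): {1} ∪ {2, 3} = {1, 2, 3} ∉ τ. Therefore τ is NOT a topology.


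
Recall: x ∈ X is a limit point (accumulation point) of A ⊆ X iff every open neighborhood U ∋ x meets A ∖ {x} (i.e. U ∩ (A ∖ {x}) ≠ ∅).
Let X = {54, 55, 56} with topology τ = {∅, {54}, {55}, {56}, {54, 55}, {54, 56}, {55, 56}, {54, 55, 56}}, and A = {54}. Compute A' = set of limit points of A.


A' = ∅

For each x ∈ X, list the open sets U ∈ τ with x ∈ U, then check whether U ∩ (A ∖ {x}) ≠ ∅ for every such U.
  x = 54: open {54} ∋ x has {54} ∩ (A ∖ {54}) = ∅, so x is NOT a limit point.
  x = 55: open {55} ∋ x has {55} ∩ (A ∖ {55}) = ∅, so x is NOT a limit point.
  x = 56: open {56} ∋ x has {56} ∩ (A ∖ {56}) = ∅, so x is NOT a limit point.
Collecting: A' = ∅.


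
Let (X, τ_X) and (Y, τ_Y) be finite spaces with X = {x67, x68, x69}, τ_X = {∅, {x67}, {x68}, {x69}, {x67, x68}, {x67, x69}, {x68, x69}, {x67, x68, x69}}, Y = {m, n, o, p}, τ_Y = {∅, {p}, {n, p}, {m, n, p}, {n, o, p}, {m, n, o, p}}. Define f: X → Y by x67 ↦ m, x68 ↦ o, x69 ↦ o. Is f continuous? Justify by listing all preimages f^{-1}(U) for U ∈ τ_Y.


f IS continuous.

Compute f^{-1}(U) for each U ∈ τ_Y:
  U = ∅: f^{-1}(U) = ∅ ∈ τ_X ✓.
  U = {p}: f^{-1}(U) = ∅ ∈ τ_X ✓.
  U = {n, p}: f^{-1}(U) = ∅ ∈ τ_X ✓.
  U = {m, n, p}: f^{-1}(U) = {x67} ∈ τ_X ✓.
  U = {n, o, p}: f^{-1}(U) = {x68, x69} ∈ τ_X ✓.
  U = {m, n, o, p}: f^{-1}(U) = {x67, x68, x69} ∈ τ_X ✓.
Every preimage lies in τ_X, so f IS continuous.


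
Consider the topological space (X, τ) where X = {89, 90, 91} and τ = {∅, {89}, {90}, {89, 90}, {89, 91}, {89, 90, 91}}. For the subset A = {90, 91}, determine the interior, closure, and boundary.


int(A) = {90}, cl(A) = {90, 91}, ∂A = {91}.

Closed sets in (X, τ) are complements of opens:
  closed(X, τ) = {∅, {90}, {91}, {89, 91}, {90, 91}, {89, 90, 91}}.
int(A) = ⋃ {U ∈ τ : U ⊆ A}. Opens contained in A: ∅, {90}.
Taking the union of these: int(A) = {90}.
cl(A) = ⋂ {C closed : A ⊆ C}. Closed sets containing A: {90, 91}, {89, 90, 91}.
Intersecting these: cl(A) = {90, 91}.
∂A = cl(A) ∖ int(A) = {90, 91} ∖ {90} = {91}.


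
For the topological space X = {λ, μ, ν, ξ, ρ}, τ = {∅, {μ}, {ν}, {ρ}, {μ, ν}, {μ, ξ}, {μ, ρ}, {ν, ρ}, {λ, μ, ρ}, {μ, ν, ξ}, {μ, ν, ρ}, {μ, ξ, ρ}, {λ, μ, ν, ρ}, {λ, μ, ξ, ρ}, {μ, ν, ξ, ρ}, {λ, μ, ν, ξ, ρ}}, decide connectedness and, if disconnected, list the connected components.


(X, τ) is disconnected; components = [{ν}, {λ, μ, ξ, ρ}].

Find clopen sets (U ∈ τ with X ∖ U ∈ τ):
  U = ∅, X ∖ U = {λ, μ, ν, ξ, ρ} — both open, so U is clopen.
  U = {ν}, X ∖ U = {λ, μ, ξ, ρ} — both open, so U is clopen.
  U = {λ, μ, ξ, ρ}, X ∖ U = {ν} — both open, so U is clopen.
  U = {λ, μ, ν, ξ, ρ}, X ∖ U = ∅ — both open, so U is clopen.
Nontrivial clopen(s) exist: e.g. {λ, μ, ξ, ρ}. So (X, τ) is disconnected.
Compute connected components by grouping points that agree on all clopens:
  component: {ν}
  component: {λ, μ, ξ, ρ}


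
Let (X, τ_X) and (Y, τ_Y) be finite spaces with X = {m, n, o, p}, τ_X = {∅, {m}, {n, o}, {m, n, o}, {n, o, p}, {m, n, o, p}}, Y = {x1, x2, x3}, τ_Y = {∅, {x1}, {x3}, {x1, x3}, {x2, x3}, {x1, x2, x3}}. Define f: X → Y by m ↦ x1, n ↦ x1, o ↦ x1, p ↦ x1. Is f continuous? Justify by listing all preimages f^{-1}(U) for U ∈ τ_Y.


f IS continuous.

Compute f^{-1}(U) for each U ∈ τ_Y:
  U = ∅: f^{-1}(U) = ∅ ∈ τ_X ✓.
  U = {x1}: f^{-1}(U) = {m, n, o, p} ∈ τ_X ✓.
  U = {x3}: f^{-1}(U) = ∅ ∈ τ_X ✓.
  U = {x1, x3}: f^{-1}(U) = {m, n, o, p} ∈ τ_X ✓.
  U = {x2, x3}: f^{-1}(U) = ∅ ∈ τ_X ✓.
  U = {x1, x2, x3}: f^{-1}(U) = {m, n, o, p} ∈ τ_X ✓.
Every preimage lies in τ_X, so f IS continuous.


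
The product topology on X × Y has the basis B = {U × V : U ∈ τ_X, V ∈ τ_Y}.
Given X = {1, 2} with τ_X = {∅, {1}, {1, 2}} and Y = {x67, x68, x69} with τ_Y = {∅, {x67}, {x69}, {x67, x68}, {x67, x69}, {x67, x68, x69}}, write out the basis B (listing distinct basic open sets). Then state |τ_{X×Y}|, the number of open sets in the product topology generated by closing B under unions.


Basis B = {∅ × ∅, {1} × {x67}, {1} × {x69}, {1} × {x67, x68}, {1} × {x67, x69}, {1, 2} × {x67}, {1, 2} × {x69}, {1} × {x67, x68, x69}, {1, 2} × {x67, x68}, {1, 2} × {x67, x69}, {1, 2} × {x67, x68, x69}}; |τ_{X×Y}| = 18.

Enumerate products U × V with U ∈ τ_X, V ∈ τ_Y (deduplicated):
  ∅ × ∅ = {} (∅)
  {1} × {x67} = {(1,x67)}
  {1} × {x69} = {(1,x69)}
  {1} × {x67, x68} = {(1,x67), (1,x68)}
  {1} × {x67, x69} = {(1,x67), (1,x69)}
  {1, 2} × {x67} = {(1,x67), (2,x67)}
  {1, 2} × {x69} = {(1,x69), (2,x69)}
  {1} × {x67, x68, x69} = {(1,x67), (1,x68), (1,x69)}
  {1, 2} × {x67, x68} = {(1,x67), (1,x68), (2,x67), (2,x68)}
  {1, 2} × {x67, x69} = {(1,x67), (1,x69), (2,x67), (2,x69)}
  {1, 2} × {x67, x68, x69} = {(1,x67), (1,x68), (1,x69), (2,x67), (2,x68), (2,x69)}
These 11 distinct sets form the basis B.
Close under arbitrary unions to get τ_{X×Y}; counting gives |τ_{X×Y}| = 18.


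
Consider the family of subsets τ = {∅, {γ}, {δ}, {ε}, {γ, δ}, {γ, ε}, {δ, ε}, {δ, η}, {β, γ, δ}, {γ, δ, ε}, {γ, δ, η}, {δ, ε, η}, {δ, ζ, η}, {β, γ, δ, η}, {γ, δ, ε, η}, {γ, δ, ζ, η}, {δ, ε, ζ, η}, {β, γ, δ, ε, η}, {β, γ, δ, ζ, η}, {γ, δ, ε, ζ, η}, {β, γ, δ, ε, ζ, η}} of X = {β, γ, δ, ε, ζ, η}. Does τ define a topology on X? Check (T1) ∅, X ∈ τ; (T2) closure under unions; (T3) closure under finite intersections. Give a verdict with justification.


τ is NOT a topology on X.

Axiom (T1): ∅ ∈ τ? Yes; X ∈ τ? Yes.
Axiom (T2/T3): check pairwise unions and intersections of members of τ.
Counterexample for (T2): {ε} ∪ {β, γ, δ} = {β, γ, δ, ε} ∉ τ. Therefore τ is NOT a topology.


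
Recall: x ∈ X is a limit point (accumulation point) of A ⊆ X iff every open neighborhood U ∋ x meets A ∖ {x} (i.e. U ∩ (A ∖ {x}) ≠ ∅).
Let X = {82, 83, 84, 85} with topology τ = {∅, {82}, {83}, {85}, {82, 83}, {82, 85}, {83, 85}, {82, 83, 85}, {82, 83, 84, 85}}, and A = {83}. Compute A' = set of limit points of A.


A' = {84}

For each x ∈ X, list the open sets U ∈ τ with x ∈ U, then check whether U ∩ (A ∖ {x}) ≠ ∅ for every such U.
  x = 82: open {82} ∋ x has {82} ∩ (A ∖ {82}) = ∅, so x is NOT a limit point.
  x = 83: open {83} ∋ x has {83} ∩ (A ∖ {83}) = ∅, so x is NOT a limit point.
  x = 84: opens ∋ x are {82, 83, 84, 85}; each meets A ∖ {84}, so x IS a limit point.
  x = 85: open {85} ∋ x has {85} ∩ (A ∖ {85}) = ∅, so x is NOT a limit point.
Collecting: A' = {84}.


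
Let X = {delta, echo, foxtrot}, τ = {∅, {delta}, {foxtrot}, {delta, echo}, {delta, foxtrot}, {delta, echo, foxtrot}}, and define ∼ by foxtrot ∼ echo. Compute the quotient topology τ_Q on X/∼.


X/∼ = {[delta], [echo=foxtrot]}; |τ_Q| = 3.

Equivalence classes: [delta], [echo=foxtrot].
Quotient map π: X → X/∼ sends delta ↦ [delta], echo ↦ [echo=foxtrot], foxtrot ↦ [echo=foxtrot].
For each subset V ⊆ X/∼, compute π^{-1}(V) ⊆ X and check whether π^{-1}(V) ∈ τ. V is open in τ_Q iff π^{-1}(V) ∈ τ.
  V = {}: π^{-1}(V) = ∅ ∈ τ ✓.
  V = {[delta]}: π^{-1}(V) = {delta} ∈ τ ✓.
  V = {[echo=foxtrot]}: π^{-1}(V) = {echo, foxtrot} ∉ τ ✗.
  V = {[delta], [echo=foxtrot]}: π^{-1}(V) = {delta, echo, foxtrot} ∈ τ ✓.
Open sets in the quotient: τ_Q = {{}, {[delta]}, {[delta], [echo=foxtrot]}} (3 elements).


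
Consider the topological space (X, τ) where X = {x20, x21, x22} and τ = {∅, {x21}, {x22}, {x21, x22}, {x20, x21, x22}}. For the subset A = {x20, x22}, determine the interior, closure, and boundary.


int(A) = {x22}, cl(A) = {x20, x22}, ∂A = {x20}.

Closed sets in (X, τ) are complements of opens:
  closed(X, τ) = {∅, {x20}, {x20, x21}, {x20, x22}, {x20, x21, x22}}.
int(A) = ⋃ {U ∈ τ : U ⊆ A}. Opens contained in A: ∅, {x22}.
Taking the union of these: int(A) = {x22}.
cl(A) = ⋂ {C closed : A ⊆ C}. Closed sets containing A: {x20, x22}, {x20, x21, x22}.
Intersecting these: cl(A) = {x20, x22}.
∂A = cl(A) ∖ int(A) = {x20, x22} ∖ {x22} = {x20}.


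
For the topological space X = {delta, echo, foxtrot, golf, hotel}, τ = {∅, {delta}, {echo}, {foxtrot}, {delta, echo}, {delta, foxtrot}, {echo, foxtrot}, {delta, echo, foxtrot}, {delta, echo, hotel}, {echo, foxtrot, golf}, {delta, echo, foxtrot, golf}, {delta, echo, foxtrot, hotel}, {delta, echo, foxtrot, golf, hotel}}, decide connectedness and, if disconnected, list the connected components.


(X, τ) is connected.

Find clopen sets (U ∈ τ with X ∖ U ∈ τ):
  U = ∅, X ∖ U = {delta, echo, foxtrot, golf, hotel} — both open, so U is clopen.
  U = {delta, echo, foxtrot, golf, hotel}, X ∖ U = ∅ — both open, so U is clopen.
Only trivial clopens (∅ and X) exist, so (X, τ) is connected.
Compute connected components by grouping points that agree on all clopens:
  component: {delta, echo, foxtrot, golf, hotel}


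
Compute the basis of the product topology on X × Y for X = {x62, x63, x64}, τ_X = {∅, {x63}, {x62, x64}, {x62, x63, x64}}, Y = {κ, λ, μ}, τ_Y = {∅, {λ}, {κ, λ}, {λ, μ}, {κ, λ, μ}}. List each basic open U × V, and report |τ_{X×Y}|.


Basis B = {∅ × ∅, {x63} × {λ}, {x62, x64} × {λ}, {x63} × {κ, λ}, {x63} × {λ, μ}, {x62, x63, x64} × {λ}, {x63} × {κ, λ, μ}, {x62, x64} × {κ, λ}, {x62, x64} × {λ, μ}, {x62, x64} × {κ, λ, μ}, {x62, x63, x64} × {κ, λ}, {x62, x63, x64} × {λ, μ}, {x62, x63, x64} × {κ, λ, μ}}; |τ_{X×Y}| = 25.

Enumerate products U × V with U ∈ τ_X, V ∈ τ_Y (deduplicated):
  ∅ × ∅ = {} (∅)
  {x63} × {λ} = {(x63,λ)}
  {x62, x64} × {λ} = {(x62,λ), (x64,λ)}
  {x63} × {κ, λ} = {(x63,κ), (x63,λ)}
  {x63} × {λ, μ} = {(x63,λ), (x63,μ)}
  {x62, x63, x64} × {λ} = {(x62,λ), (x63,λ), (x64,λ)}
  {x63} × {κ, λ, μ} = {(x63,κ), (x63,λ), (x63,μ)}
  {x62, x64} × {κ, λ} = {(x62,κ), (x62,λ), (x64,κ), (x64,λ)}
  {x62, x64} × {λ, μ} = {(x62,λ), (x62,μ), (x64,λ), (x64,μ)}
  {x62, x64} × {κ, λ, μ} = {(x62,κ), (x62,λ), (x62,μ), (x64,κ), (x64,λ), (x64,μ)}
  {x62, x63, x64} × {κ, λ} = {(x62,κ), (x62,λ), (x63,κ), (x63,λ), (x64,κ), (x64,λ)}
  {x62, x63, x64} × {λ, μ} = {(x62,λ), (x62,μ), (x63,λ), (x63,μ), (x64,λ), (x64,μ)}
  {x62, x63, x64} × {κ, λ, μ} = {(x62,κ), (x62,λ), (x62,μ), (x63,κ), (x63,λ), (x63,μ), (x64,κ), (x64,λ), (x64,μ)}
These 13 distinct sets form the basis B.
Close under arbitrary unions to get τ_{X×Y}; counting gives |τ_{X×Y}| = 25.


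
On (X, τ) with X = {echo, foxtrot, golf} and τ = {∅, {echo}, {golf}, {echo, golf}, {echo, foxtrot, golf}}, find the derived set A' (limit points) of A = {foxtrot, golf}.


A' = {foxtrot}

For each x ∈ X, list the open sets U ∈ τ with x ∈ U, then check whether U ∩ (A ∖ {x}) ≠ ∅ for every such U.
  x = echo: open {echo} ∋ x has {echo} ∩ (A ∖ {echo}) = ∅, so x is NOT a limit point.
  x = foxtrot: opens ∋ x are {echo, foxtrot, golf}; each meets A ∖ {foxtrot}, so x IS a limit point.
  x = golf: open {golf} ∋ x has {golf} ∩ (A ∖ {golf}) = ∅, so x is NOT a limit point.
Collecting: A' = {foxtrot}.


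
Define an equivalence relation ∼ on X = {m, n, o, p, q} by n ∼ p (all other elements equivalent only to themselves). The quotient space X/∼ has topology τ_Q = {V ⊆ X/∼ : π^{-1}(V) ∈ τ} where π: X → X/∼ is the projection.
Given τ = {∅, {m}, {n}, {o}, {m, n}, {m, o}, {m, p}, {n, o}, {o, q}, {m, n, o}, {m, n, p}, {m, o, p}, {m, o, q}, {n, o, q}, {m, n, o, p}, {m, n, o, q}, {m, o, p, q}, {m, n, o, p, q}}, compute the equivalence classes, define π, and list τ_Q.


X/∼ = {[m], [n=p], [o], [q]}; |τ_Q| = 9.

Equivalence classes: [m], [n=p], [o], [q].
Quotient map π: X → X/∼ sends m ↦ [m], n ↦ [n=p], o ↦ [o], p ↦ [n=p], q ↦ [q].
For each subset V ⊆ X/∼, compute π^{-1}(V) ⊆ X and check whether π^{-1}(V) ∈ τ. V is open in τ_Q iff π^{-1}(V) ∈ τ.
  V = {}: π^{-1}(V) = ∅ ∈ τ ✓.
  V = {[m]}: π^{-1}(V) = {m} ∈ τ ✓.
  V = {[n=p]}: π^{-1}(V) = {n, p} ∉ τ ✗.
  V = {[m], [n=p]}: π^{-1}(V) = {m, n, p} ∈ τ ✓.
  V = {[o]}: π^{-1}(V) = {o} ∈ τ ✓.
  V = {[m], [o]}: π^{-1}(V) = {m, o} ∈ τ ✓.
  V = {[n=p], [o]}: π^{-1}(V) = {n, o, p} ∉ τ ✗.
  V = {[m], [n=p], [o]}: π^{-1}(V) = {m, n, o, p} ∈ τ ✓.
  V = {[q]}: π^{-1}(V) = {q} ∉ τ ✗.
  V = {[m], [q]}: π^{-1}(V) = {m, q} ∉ τ ✗.
  V = {[n=p], [q]}: π^{-1}(V) = {n, p, q} ∉ τ ✗.
  V = {[m], [n=p], [q]}: π^{-1}(V) = {m, n, p, q} ∉ τ ✗.
  V = {[o], [q]}: π^{-1}(V) = {o, q} ∈ τ ✓.
  V = {[m], [o], [q]}: π^{-1}(V) = {m, o, q} ∈ τ ✓.
  V = {[n=p], [o], [q]}: π^{-1}(V) = {n, o, p, q} ∉ τ ✗.
  V = {[m], [n=p], [o], [q]}: π^{-1}(V) = {m, n, o, p, q} ∈ τ ✓.
Open sets in the quotient: τ_Q = {{}, {[m]}, {[m], [n=p]}, {[o]}, {[m], [o]}, {[m], [n=p], [o]}, {[o], [q]}, {[m], [o], [q]}, {[m], [n=p], [o], [q]}} (9 elements).


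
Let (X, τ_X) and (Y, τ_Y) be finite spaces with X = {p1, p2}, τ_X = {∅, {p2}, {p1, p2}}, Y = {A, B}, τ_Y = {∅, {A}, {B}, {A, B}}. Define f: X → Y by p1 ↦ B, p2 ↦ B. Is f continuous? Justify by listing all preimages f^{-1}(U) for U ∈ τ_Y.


f IS continuous.

Compute f^{-1}(U) for each U ∈ τ_Y:
  U = ∅: f^{-1}(U) = ∅ ∈ τ_X ✓.
  U = {A}: f^{-1}(U) = ∅ ∈ τ_X ✓.
  U = {B}: f^{-1}(U) = {p1, p2} ∈ τ_X ✓.
  U = {A, B}: f^{-1}(U) = {p1, p2} ∈ τ_X ✓.
Every preimage lies in τ_X, so f IS continuous.


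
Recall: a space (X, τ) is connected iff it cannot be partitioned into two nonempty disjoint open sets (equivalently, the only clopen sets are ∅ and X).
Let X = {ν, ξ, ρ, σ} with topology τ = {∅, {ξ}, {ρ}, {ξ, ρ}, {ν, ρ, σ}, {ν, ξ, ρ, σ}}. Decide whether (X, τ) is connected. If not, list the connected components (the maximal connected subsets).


(X, τ) is disconnected; components = [{ξ}, {ν, ρ, σ}].

Find clopen sets (U ∈ τ with X ∖ U ∈ τ):
  U = ∅, X ∖ U = {ν, ξ, ρ, σ} — both open, so U is clopen.
  U = {ξ}, X ∖ U = {ν, ρ, σ} — both open, so U is clopen.
  U = {ν, ρ, σ}, X ∖ U = {ξ} — both open, so U is clopen.
  U = {ν, ξ, ρ, σ}, X ∖ U = ∅ — both open, so U is clopen.
Nontrivial clopen(s) exist: e.g. {ξ}. So (X, τ) is disconnected.
Compute connected components by grouping points that agree on all clopens:
  component: {ξ}
  component: {ν, ρ, σ}


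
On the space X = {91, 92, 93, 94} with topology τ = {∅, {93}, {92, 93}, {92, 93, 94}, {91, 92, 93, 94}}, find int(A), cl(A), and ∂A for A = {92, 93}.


int(A) = {92, 93}, cl(A) = {91, 92, 93, 94}, ∂A = {91, 94}.

Closed sets in (X, τ) are complements of opens:
  closed(X, τ) = {∅, {91}, {91, 94}, {91, 92, 94}, {91, 92, 93, 94}}.
int(A) = ⋃ {U ∈ τ : U ⊆ A}. Opens contained in A: ∅, {93}, {92, 93}.
Taking the union of these: int(A) = {92, 93}.
cl(A) = ⋂ {C closed : A ⊆ C}. Closed sets containing A: {91, 92, 93, 94}.
Intersecting these: cl(A) = {91, 92, 93, 94}.
∂A = cl(A) ∖ int(A) = {91, 92, 93, 94} ∖ {92, 93} = {91, 94}.


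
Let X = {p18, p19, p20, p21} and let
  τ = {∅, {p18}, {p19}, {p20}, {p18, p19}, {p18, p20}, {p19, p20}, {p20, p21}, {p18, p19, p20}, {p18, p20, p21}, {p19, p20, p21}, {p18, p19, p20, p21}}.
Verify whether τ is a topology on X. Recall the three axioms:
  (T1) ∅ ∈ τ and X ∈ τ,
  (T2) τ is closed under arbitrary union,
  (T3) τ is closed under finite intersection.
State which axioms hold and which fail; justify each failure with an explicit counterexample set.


τ IS a topology on X.

Axiom (T1): ∅ ∈ τ? Yes; X ∈ τ? Yes.
Axiom (T2/T3): check pairwise unions and intersections of members of τ.
All pairwise intersections and unions checked — each lies in τ. Therefore τ satisfies (T1), (T2), (T3): it IS a topology on X.


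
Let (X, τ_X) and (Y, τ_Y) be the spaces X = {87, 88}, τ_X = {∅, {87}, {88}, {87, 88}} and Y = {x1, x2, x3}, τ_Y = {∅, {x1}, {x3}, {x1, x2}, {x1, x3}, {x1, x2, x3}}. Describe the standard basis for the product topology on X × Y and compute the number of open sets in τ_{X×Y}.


Basis B = {∅ × ∅, {87} × {x1}, {87} × {x3}, {88} × {x1}, {88} × {x3}, {87} × {x1, x2}, {87} × {x1, x3}, {87, 88} × {x1}, {87, 88} × {x3}, {88} × {x1, x2}, {88} × {x1, x3}, {87} × {x1, x2, x3}, {88} × {x1, x2, x3}, {87, 88} × {x1, x2}, {87, 88} × {x1, x3}, {87, 88} × {x1, x2, x3}}; |τ_{X×Y}| = 36.

Enumerate products U × V with U ∈ τ_X, V ∈ τ_Y (deduplicated):
  ∅ × ∅ = {} (∅)
  {87} × {x1} = {(87,x1)}
  {87} × {x3} = {(87,x3)}
  {88} × {x1} = {(88,x1)}
  {88} × {x3} = {(88,x3)}
  {87} × {x1, x2} = {(87,x1), (87,x2)}
  {87} × {x1, x3} = {(87,x1), (87,x3)}
  {87, 88} × {x1} = {(87,x1), (88,x1)}
  {87, 88} × {x3} = {(87,x3), (88,x3)}
  {88} × {x1, x2} = {(88,x1), (88,x2)}
  {88} × {x1, x3} = {(88,x1), (88,x3)}
  {87} × {x1, x2, x3} = {(87,x1), (87,x2), (87,x3)}
  {88} × {x1, x2, x3} = {(88,x1), (88,x2), (88,x3)}
  {87, 88} × {x1, x2} = {(87,x1), (87,x2), (88,x1), (88,x2)}
  {87, 88} × {x1, x3} = {(87,x1), (87,x3), (88,x1), (88,x3)}
  {87, 88} × {x1, x2, x3} = {(87,x1), (87,x2), (87,x3), (88,x1), (88,x2), (88,x3)}
These 16 distinct sets form the basis B.
Close under arbitrary unions to get τ_{X×Y}; counting gives |τ_{X×Y}| = 36.


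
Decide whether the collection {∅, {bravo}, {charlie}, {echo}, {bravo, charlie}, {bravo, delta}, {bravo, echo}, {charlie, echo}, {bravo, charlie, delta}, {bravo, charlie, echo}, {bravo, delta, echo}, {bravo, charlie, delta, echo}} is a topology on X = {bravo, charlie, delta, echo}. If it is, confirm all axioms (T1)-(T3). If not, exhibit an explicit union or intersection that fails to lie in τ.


τ IS a topology on X.

Axiom (T1): ∅ ∈ τ? Yes; X ∈ τ? Yes.
Axiom (T2/T3): check pairwise unions and intersections of members of τ.
All pairwise intersections and unions checked — each lies in τ. Therefore τ satisfies (T1), (T2), (T3): it IS a topology on X.


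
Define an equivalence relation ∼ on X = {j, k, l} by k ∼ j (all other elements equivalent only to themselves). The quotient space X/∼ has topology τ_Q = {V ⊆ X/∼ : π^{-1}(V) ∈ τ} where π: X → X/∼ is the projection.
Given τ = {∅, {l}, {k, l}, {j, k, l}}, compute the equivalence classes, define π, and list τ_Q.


X/∼ = {[j=k], [l]}; |τ_Q| = 3.

Equivalence classes: [j=k], [l].
Quotient map π: X → X/∼ sends j ↦ [j=k], k ↦ [j=k], l ↦ [l].
For each subset V ⊆ X/∼, compute π^{-1}(V) ⊆ X and check whether π^{-1}(V) ∈ τ. V is open in τ_Q iff π^{-1}(V) ∈ τ.
  V = {}: π^{-1}(V) = ∅ ∈ τ ✓.
  V = {[j=k]}: π^{-1}(V) = {j, k} ∉ τ ✗.
  V = {[l]}: π^{-1}(V) = {l} ∈ τ ✓.
  V = {[j=k], [l]}: π^{-1}(V) = {j, k, l} ∈ τ ✓.
Open sets in the quotient: τ_Q = {{}, {[l]}, {[j=k], [l]}} (3 elements).
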